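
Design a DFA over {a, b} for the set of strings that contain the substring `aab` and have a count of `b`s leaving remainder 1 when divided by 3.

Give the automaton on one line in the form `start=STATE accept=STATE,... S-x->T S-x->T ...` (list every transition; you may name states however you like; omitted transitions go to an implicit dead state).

start=q0 accept=q6 q0-a->q1 q0-b->q2 q1-a->q3 q1-b->q2 q2-a->q4 q2-b->q5 q3-a->q3 q3-b->q6 q4-a->q7 q4-b->q5 q5-a->q8 q5-b->q0 q6-a->q6 q6-b->q9 q7-a->q7 q7-b->q9 q8-a->q10 q8-b->q0 q9-a->q9 q9-b->q11 q10-a->q10 q10-b->q11 q11-a->q11 q11-b->q6

Handle the two conditions separately and then intersect. One (4 states) tracks whether and how much of `aab` has been seen; the other (3 states) tracks the count of `b`s modulo 3. Each combined state is a pair, one component from each; accept when both components accept.
With 12 states:
          a    b  
>  q0     q1   q2 
   q1     q3   q2 
   q2     q4   q5 
   q3     q3   q6 
   q4     q7   q5 
   q5     q8   q0 
 * q6     q6   q9 
   q7     q7   q9 
   q8    q10   q0 
   q9     q9  q11 
   q10   q10  q11 
   q11   q11   q6 
(> = start, * = accepting)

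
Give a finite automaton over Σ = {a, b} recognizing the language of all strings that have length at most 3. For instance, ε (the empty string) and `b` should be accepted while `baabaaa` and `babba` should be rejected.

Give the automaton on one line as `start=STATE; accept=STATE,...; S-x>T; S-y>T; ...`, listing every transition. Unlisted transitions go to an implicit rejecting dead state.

start=q0; accept=q0,q1,q2,q3; q0-a>q1; q0-b>q1; q1-a>q2; q1-b>q2; q2-a>q3; q2-b>q3; q3-a>q4; q3-b>q4; q4-a>q4; q4-b>q4

We only need to distinguish lengths 0, 1, …, 3, and '>3'. Chain q0 → q1 → q2 → q3 → q4 on every symbol, with q4 looping. Accepting states: {q0, q1, q2, q3}.
A 5-state machine:
        a   b  
>* q0   q1  q1 
 * q1   q2  q2 
 * q2   q3  q3 
 * q3   q4  q4 
   q4   q4  q4 
(> = start, * = accepting)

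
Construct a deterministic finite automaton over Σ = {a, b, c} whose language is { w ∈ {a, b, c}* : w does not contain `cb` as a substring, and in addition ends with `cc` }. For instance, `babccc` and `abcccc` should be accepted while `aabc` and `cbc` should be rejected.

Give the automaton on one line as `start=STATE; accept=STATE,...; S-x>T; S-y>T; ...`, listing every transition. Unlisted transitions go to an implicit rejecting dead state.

start=S0; accept=S3; S0-a>S0; S0-b>S0; S0-c>S1; S1-a>S0; S1-b>S2; S1-c>S3; S2-a>S2; S2-b>S2; S2-c>S4; S3-a>S0; S3-b>S2; S3-c>S3; S4-a>S2; S4-b>S2; S4-c>S5; S5-a>S2; S5-b>S2; S5-c>S5

Build one automaton per condition and run them in lockstep. One (3 states) tracks partial matches of the forbidden pattern `cb`; the other (3 states) tracks how much of the suffix `cc` has currently been matched. Each combined state is a pair, one component from each; accept when both components accept.
        a   b   c  
>  S0   S0  S0  S1 
   S1   S0  S2  S3 
   S2   S2  S2  S4 
 * S3   S0  S2  S3 
   S4   S2  S2  S5 
   S5   S2  S2  S5 
(> = start, * = accepting)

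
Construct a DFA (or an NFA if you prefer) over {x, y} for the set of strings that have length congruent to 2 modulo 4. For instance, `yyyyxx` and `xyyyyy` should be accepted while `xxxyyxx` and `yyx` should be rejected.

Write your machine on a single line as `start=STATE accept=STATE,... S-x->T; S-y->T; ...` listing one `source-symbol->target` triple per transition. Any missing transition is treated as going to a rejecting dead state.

Count input length modulo 4: every symbol advances one step around the cycle S0 → S1 → S2 → S3 → S0. Accept at S2.
With 4 states:
        x   y  
>  S0   S1  S1 
   S1   S2  S2 
 * S2   S3  S3 
   S3   S0  S0 
(> = start, * = accepting)

start=S0; accept=S2; S0-x->S1; S0-y->S1; S1-x->S2; S1-y->S2; S2-x->S3; S2-y->S3; S3-x->S0; S3-y->S0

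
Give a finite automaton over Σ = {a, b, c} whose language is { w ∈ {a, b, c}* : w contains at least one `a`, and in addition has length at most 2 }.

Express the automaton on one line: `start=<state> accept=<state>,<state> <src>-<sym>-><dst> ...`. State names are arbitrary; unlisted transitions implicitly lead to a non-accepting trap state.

Build one automaton per condition and run them in lockstep. One (3 states) tracks the count of `a`s, saturating at 2; the other (4 states) tracks the input length, saturating at 3. Each combined state is a pair, one component from each; accept when both components accept. After merging equivalent states the machine shrinks.
5 states suffice.
        a   b   c  
>  S0   S1  S2  S2 
 * S1   S3  S3  S3 
   S2   S3  S4  S4 
 * S3   S4  S4  S4 
   S4   S4  S4  S4 
(> = start, * = accepting)

start=S0 accept=S1,S3 S0-a->S1 S0-b->S2 S0-c->S2 S1-a->S3 S1-b->S3 S1-c->S3 S2-a->S3 S2-b->S4 S2-c->S4 S3-a->S4 S3-b->S4 S3-c->S4 S4-a->S4 S4-b->S4 S4-c->S4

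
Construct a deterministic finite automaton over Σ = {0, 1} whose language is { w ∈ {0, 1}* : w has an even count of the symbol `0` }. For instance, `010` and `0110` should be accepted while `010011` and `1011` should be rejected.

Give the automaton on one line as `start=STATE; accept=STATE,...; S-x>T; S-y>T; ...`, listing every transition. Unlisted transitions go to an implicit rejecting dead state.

start=s0; accept=s0; s0-0>s1; s0-1>s0; s1-0>s0; s1-1>s1

The only thing that matters is how many `0`s have appeared, reduced mod 2. Use one state per residue: s0 for 0, …, s1 for 1. Reading `0` moves to the next residue; anything else stays put. s0 is accepting.
A 2-state machine:
        0   1  
>* s0   s1  s0 
   s1   s0  s1 
(> = start, * = accepting)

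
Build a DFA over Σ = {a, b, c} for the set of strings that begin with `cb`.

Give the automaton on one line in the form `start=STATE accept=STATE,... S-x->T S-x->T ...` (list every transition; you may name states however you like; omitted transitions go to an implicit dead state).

Walk along `cb` while the input agrees: from q0 take `c` to q1, and so on. Any deviation drops to the rejecting sink q3. Once q2 is reached the prefix is confirmed and every continuation is accepted.
        a   b   c  
>  q0   q3  q3  q1 
   q1   q3  q2  q3 
 * q2   q2  q2  q2 
   q3   q3  q3  q3 
(> = start, * = accepting)

start=q0 accept=q2 q0-a->q3 q0-b->q3 q0-c->q1 q1-a->q3 q1-b->q2 q1-c->q3 q2-a->q2 q2-b->q2 q2-c->q2 q3-a->q3 q3-b->q3 q3-c->q3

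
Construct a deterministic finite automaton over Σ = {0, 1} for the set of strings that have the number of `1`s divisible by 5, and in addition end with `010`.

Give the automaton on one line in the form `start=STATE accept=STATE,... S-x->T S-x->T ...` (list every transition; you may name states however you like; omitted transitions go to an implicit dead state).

start=A accept=H A-0->A A-1->B B-0->B B-1->C C-0->C C-1->D D-0->D D-1->E E-0->F E-1->A F-0->F F-1->G G-0->H G-1->B H-0->A H-1->B

Build one automaton per condition and run them in lockstep. The first has 5 states tracking the count of `1`s modulo 5; the second has 4 states tracking how much of the suffix `010` has currently been matched. A product state is a pair (one from each), accepting exactly when both do. Minimizing collapses redundant product states.
       0  1 
>  A   A  B 
   B   B  C 
   C   C  D 
   D   D  E 
   E   F  A 
   F   F  G 
   G   H  B 
 * H   A  B 
(> = start, * = accepting)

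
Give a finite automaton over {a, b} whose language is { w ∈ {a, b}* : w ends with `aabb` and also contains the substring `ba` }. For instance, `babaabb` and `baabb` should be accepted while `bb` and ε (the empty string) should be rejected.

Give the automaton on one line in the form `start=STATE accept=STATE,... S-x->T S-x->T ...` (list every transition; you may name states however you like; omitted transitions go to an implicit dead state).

start=q0 accept=q5 q0-a->q0 q0-b->q1 q1-a->q2 q1-b->q1 q2-a->q3 q2-b->q1 q3-a->q3 q3-b->q4 q4-a->q2 q4-b->q5 q5-a->q2 q5-b->q1

Run two small machines in parallel and take their product. One (5 states) tracks how much of the suffix `aabb` has currently been matched; the other (3 states) tracks whether and how much of `ba` has been seen. Each combined state is a pair, one component from each; accept when both components accept. Equivalent product states are then merged.
With 6 states:
        a   b  
>  q0   q0  q1 
   q1   q2  q1 
   q2   q3  q1 
   q3   q3  q4 
   q4   q2  q5 
 * q5   q2  q1 
(> = start, * = accepting)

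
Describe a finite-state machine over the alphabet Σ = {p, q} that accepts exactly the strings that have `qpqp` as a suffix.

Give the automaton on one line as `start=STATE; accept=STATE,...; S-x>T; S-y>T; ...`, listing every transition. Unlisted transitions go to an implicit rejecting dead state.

start=s0; accept=s4; s0-p>s0; s0-q>s1; s1-p>s2; s1-q>s1; s2-p>s0; s2-q>s3; s3-p>s4; s3-q>s1; s4-p>s0; s4-q>s3

Remember how much of `qpqp` the current input suffix matches. State s0 means no match yet; s1 means the last symbol is `q`; s2 means the last 2 symbols are `qp`; s3 means the last 3 symbols are `qpq`; s4 means the last 4 symbols are `qpqp`. Only s4 accepts. On a mismatch, fall back to the longest proper suffix that is still a prefix of `qpqp`.
With 5 states:
        p   q  
>  s0   s0  s1 
   s1   s2  s1 
   s2   s0  s3 
   s3   s4  s1 
 * s4   s0  s3 
(> = start, * = accepting)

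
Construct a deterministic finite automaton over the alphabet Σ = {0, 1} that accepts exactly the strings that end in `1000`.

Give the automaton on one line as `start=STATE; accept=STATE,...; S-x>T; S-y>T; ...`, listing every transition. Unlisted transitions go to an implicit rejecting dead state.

start=q0; accept=q4; q0-0>q0; q0-1>q1; q1-0>q2; q1-1>q1; q2-0>q3; q2-1>q1; q3-0>q4; q3-1>q1; q4-0>q0; q4-1>q1

Let each state record the length of the longest suffix of the input read so far that is also a prefix of `1000`. q1 means the last symbol is `1`; q2 means the last 2 symbols are `10`; q3 means the last 3 symbols are `100`; q4 means the last 4 symbols are `1000`. Accept only at q4, where the string currently ends in `1000`.
With 5 states:
        0   1  
>  q0   q0  q1 
   q1   q2  q1 
   q2   q3  q1 
   q3   q4  q1 
 * q4   q0  q1 
(> = start, * = accepting)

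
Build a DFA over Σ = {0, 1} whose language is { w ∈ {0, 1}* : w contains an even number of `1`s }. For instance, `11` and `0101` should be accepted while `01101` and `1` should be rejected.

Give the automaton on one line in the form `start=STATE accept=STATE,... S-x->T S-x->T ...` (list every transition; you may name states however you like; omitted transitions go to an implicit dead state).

Keep the running count of `1`s modulo 2: each `1` advances along the cycle A → B → A while other symbols loop. Accept at A.
A 2-state machine:
       0  1 
>* A   A  B 
   B   B  A 
(> = start, * = accepting)

start=A accept=A A-0->A A-1->B B-0->B B-1->A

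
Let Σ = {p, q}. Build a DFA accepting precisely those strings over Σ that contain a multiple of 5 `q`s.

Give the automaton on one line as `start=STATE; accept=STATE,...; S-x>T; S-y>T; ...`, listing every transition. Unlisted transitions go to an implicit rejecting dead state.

start=s0; accept=s0; s0-p>s0; s0-q>s1; s1-p>s1; s1-q>s2; s2-p>s2; s2-q>s3; s3-p>s3; s3-q>s4; s4-p>s4; s4-q>s0

Keep the running count of `q`s modulo 5: each `q` advances along the cycle s0 → s1 → s2 → s3 → s4 → s0 while other symbols loop. Accept at s0.
        p   q  
>* s0   s0  s1 
   s1   s1  s2 
   s2   s2  s3 
   s3   s3  s4 
   s4   s4  s0 
(> = start, * = accepting)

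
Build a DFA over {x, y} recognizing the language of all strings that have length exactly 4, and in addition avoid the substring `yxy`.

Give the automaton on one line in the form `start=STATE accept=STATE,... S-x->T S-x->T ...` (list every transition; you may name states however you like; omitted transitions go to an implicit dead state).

Run two small machines in parallel and take their product. One (6 states) tracks the input length, saturating at 5; the other (4 states) tracks partial matches of the forbidden pattern `yxy`. Each combined state is a pair, one component from each; accept when both components accept.
An 18-state machine:
          x    y  
>  s0     s1   s2 
   s1     s3   s4 
   s2     s5   s4 
   s3     s6   s7 
   s4     s8   s7 
   s5     s6   s9 
   s6    s10  s11 
   s7    s12  s11 
   s8    s10  s13 
   s9    s13  s13 
 * s10   s14  s15 
 * s11   s16  s15 
 * s12   s14  s17 
   s13   s17  s17 
   s14   s14  s15 
   s15   s16  s15 
   s16   s14  s17 
   s17   s17  s17 
(> = start, * = accepting)

start=s0 accept=s10,s11,s12 s0-x->s1 s0-y->s2 s1-x->s3 s1-y->s4 s2-x->s5 s2-y->s4 s3-x->s6 s3-y->s7 s4-x->s8 s4-y->s7 s5-x->s6 s5-y->s9 s6-x->s10 s6-y->s11 s7-x->s12 s7-y->s11 s8-x->s10 s8-y->s13 s9-x->s13 s9-y->s13 s10-x->s14 s10-y->s15 s11-x->s16 s11-y->s15 s12-x->s14 s12-y->s17 s13-x->s17 s13-y->s17 s14-x->s14 s14-y->s15 s15-x->s16 s15-y->s15 s16-x->s14 s16-y->s17 s17-x->s17 s17-y->s17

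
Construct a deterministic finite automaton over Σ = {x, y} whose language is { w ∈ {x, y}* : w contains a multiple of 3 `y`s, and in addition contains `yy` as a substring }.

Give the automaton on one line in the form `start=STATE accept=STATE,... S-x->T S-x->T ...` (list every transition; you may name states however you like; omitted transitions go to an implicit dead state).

start=S0 accept=S5 S0-x->S0 S0-y->S1 S1-x->S2 S1-y->S3 S2-x->S2 S2-y->S4 S3-x->S3 S3-y->S5 S4-x->S6 S4-y->S5 S5-x->S5 S5-y->S7 S6-x->S6 S6-y->S8 S7-x->S7 S7-y->S3 S8-x->S0 S8-y->S7

Handle the two conditions separately and then intersect. The first has 3 states tracking the count of `y`s modulo 3; the second has 3 states tracking whether and how much of `yy` has been seen. A product state is a pair (one from each), accepting exactly when both do.
        x   y  
>  S0   S0  S1 
   S1   S2  S3 
   S2   S2  S4 
   S3   S3  S5 
   S4   S6  S5 
 * S5   S5  S7 
   S6   S6  S8 
   S7   S7  S3 
   S8   S0  S7 
(> = start, * = accepting)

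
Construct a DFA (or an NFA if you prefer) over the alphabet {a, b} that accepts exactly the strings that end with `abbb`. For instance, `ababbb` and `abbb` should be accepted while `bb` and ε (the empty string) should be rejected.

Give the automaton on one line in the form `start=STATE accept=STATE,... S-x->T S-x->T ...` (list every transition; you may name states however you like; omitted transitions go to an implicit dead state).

start=q0 accept=q4 q0-a->q1 q0-b->q0 q1-a->q1 q1-b->q2 q2-a->q1 q2-b->q3 q3-a->q1 q3-b->q4 q4-a->q1 q4-b->q0

Remember how much of `abbb` the current input suffix matches. State q0 means no match yet; q1 means the last symbol is `a`; q2 means the last 2 symbols are `ab`; q3 means the last 3 symbols are `abb`; q4 means the last 4 symbols are `abbb`. Only q4 accepts. On a mismatch, fall back to the longest proper suffix that is still a prefix of `abbb`.
        a   b  
>  q0   q1  q0 
   q1   q1  q2 
   q2   q1  q3 
   q3   q1  q4 
 * q4   q1  q0 
(> = start, * = accepting)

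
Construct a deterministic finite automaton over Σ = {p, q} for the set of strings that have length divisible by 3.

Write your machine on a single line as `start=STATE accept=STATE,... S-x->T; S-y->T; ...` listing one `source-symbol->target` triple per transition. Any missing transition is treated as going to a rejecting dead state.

start=S0; accept=S0; S0-p->S1; S0-q->S1; S1-p->S2; S1-q->S2; S2-p->S0; S2-q->S0

Count input length modulo 3: every symbol advances one step around the cycle S0 → S1 → S2 → S0. Accept at S0.
        p   q  
>* S0   S1  S1 
   S1   S2  S2 
   S2   S0  S0 
(> = start, * = accepting)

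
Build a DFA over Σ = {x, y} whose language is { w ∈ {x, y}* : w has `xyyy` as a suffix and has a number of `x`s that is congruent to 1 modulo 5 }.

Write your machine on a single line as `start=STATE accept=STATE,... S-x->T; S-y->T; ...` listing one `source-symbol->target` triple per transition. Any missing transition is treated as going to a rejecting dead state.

Run two small machines in parallel and take their product. The first has 5 states tracking how much of the suffix `xyyy` has currently been matched; the second has 5 states tracking the count of `x`s modulo 5. A product state is a pair (one from each), accepting exactly when both do. After merging equivalent states the machine shrinks.
9 states suffice.
        x   y  
>  q0   q1  q0 
   q1   q2  q3 
   q2   q4  q2 
   q3   q2  q5 
   q4   q6  q4 
   q5   q2  q7 
   q6   q0  q6 
 * q7   q2  q8 
   q8   q2  q8 
(> = start, * = accepting)

start=q0; accept=q7; q0-x->q1; q0-y->q0; q1-x->q2; q1-y->q3; q2-x->q4; q2-y->q2; q3-x->q2; q3-y->q5; q4-x->q6; q4-y->q4; q5-x->q2; q5-y->q7; q6-x->q0; q6-y->q6; q7-x->q2; q7-y->q8; q8-x->q2; q8-y->q8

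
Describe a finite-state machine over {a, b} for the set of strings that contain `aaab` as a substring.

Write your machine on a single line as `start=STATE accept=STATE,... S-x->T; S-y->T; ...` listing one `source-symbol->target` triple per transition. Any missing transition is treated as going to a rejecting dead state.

States q0..q3 record the length of the longest prefix of `aaab` that matches the current input suffix. Reaching q4 means `aaab` has been seen, and we stay there forever. Accept from q4.
With 5 states:
        a   b  
>  q0   q1  q0 
   q1   q2  q0 
   q2   q3  q0 
   q3   q3  q4 
 * q4   q4  q4 
(> = start, * = accepting)

start=q0; accept=q4; q0-a->q1; q0-b->q0; q1-a->q2; q1-b->q0; q2-a->q3; q2-b->q0; q3-a->q3; q3-b->q4; q4-a->q4; q4-b->q4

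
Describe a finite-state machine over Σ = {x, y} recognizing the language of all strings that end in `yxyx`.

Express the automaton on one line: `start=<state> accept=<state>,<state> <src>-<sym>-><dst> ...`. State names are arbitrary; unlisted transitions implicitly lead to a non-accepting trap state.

start=S0 accept=S4 S0-x->S0 S0-y->S1 S1-x->S2 S1-y->S1 S2-x->S0 S2-y->S3 S3-x->S4 S3-y->S1 S4-x->S0 S4-y->S3

Remember how much of `yxyx` the current input suffix matches. State S0 means no match yet; S1 means the last symbol is `y`; S2 means the last 2 symbols are `yx`; S3 means the last 3 symbols are `yxy`; S4 means the last 4 symbols are `yxyx`. Only S4 accepts. On a mismatch, fall back to the longest proper suffix that is still a prefix of `yxyx`.
        x   y  
>  S0   S0  S1 
   S1   S2  S1 
   S2   S0  S3 
   S3   S4  S1 
 * S4   S0  S3 
(> = start, * = accepting)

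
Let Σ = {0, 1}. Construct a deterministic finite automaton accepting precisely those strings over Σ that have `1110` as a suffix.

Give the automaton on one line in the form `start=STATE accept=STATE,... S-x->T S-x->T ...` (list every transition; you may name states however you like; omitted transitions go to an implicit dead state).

start=q0 accept=q4 q0-0->q0 q0-1->q1 q1-0->q0 q1-1->q2 q2-0->q0 q2-1->q3 q3-0->q4 q3-1->q3 q4-0->q0 q4-1->q1

Let each state record the length of the longest suffix of the input read so far that is also a prefix of `1110`. q1 means the last symbol is `1`; q2 means the last 2 symbols are `11`; q3 means the last 3 symbols are `111`; q4 means the last 4 symbols are `1110`. Accept only at q4, where the string currently ends in `1110`.
        0   1  
>  q0   q0  q1 
   q1   q0  q2 
   q2   q0  q3 
   q3   q4  q3 
 * q4   q0  q1 
(> = start, * = accepting)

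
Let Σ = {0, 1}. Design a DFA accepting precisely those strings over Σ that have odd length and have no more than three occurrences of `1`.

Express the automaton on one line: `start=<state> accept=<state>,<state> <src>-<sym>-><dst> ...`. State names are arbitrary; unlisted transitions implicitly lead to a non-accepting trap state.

start=s0 accept=s1,s2,s5,s6 s0-0->s1 s0-1->s2 s1-0->s0 s1-1->s3 s2-0->s3 s2-1->s4 s3-0->s2 s3-1->s5 s4-0->s5 s4-1->s6 s5-0->s4 s5-1->s7 s6-0->s7 s6-1->s8 s7-0->s6 s7-1->s8 s8-0->s8 s8-1->s8

Build one automaton per condition and run them in lockstep. The first has 2 states tracking the input length modulo 2; the second has 5 states tracking the count of `1`s, saturating at 4. A product state is a pair (one from each), accepting exactly when both do. After merging equivalent states the machine shrinks.
A 9-state machine:
        0   1  
>  s0   s1  s2 
 * s1   s0  s3 
 * s2   s3  s4 
   s3   s2  s5 
   s4   s5  s6 
 * s5   s4  s7 
 * s6   s7  s8 
   s7   s6  s8 
   s8   s8  s8 
(> = start, * = accepting)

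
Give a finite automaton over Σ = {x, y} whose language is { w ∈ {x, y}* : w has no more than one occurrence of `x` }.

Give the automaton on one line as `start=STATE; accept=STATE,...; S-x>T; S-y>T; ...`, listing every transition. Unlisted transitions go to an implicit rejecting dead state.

start=q0; accept=q0,q1; q0-x>q1; q0-y>q0; q1-x>q2; q1-y>q1; q2-x>q2; q2-y>q2

Count `x`s, saturating at 2: state q0 means no `x` yet, q1 means one `x` seen, q2 means more than one. Each `x` increments (capped at q2); other symbols loop. Accept from {q0, q1}.
With 3 states:
        x   y  
>* q0   q1  q0 
 * q1   q2  q1 
   q2   q2  q2 
(> = start, * = accepting)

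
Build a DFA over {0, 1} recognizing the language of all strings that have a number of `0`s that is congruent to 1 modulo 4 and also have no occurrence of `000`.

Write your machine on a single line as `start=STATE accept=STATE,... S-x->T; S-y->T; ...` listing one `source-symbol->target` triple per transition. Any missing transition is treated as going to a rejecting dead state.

start=q0; accept=q1,q3,q15; q0-0->q1; q0-1->q0; q1-0->q2; q1-1->q3; q2-0->q4; q2-1->q5; q3-0->q6; q3-1->q3; q4-0->q7; q4-1->q4; q5-0->q8; q5-1->q5; q6-0->q9; q6-1->q5; q7-0->q10; q7-1->q7; q8-0->q11; q8-1->q12; q9-0->q7; q9-1->q12; q10-0->q13; q10-1->q10; q11-0->q10; q11-1->q0; q12-0->q14; q12-1->q12; q13-0->q4; q13-1->q13; q14-0->q15; q14-1->q0; q15-0->q13; q15-1->q3

Build one automaton per condition and run them in lockstep. One (4 states) tracks the count of `0`s modulo 4; the other (4 states) tracks partial matches of the forbidden pattern `000`. Each combined state is a pair, one component from each; accept when both components accept.
With 16 states:
          0    1  
>  q0     q1   q0 
 * q1     q2   q3 
   q2     q4   q5 
 * q3     q6   q3 
   q4     q7   q4 
   q5     q8   q5 
   q6     q9   q5 
   q7    q10   q7 
   q8    q11  q12 
   q9     q7  q12 
   q10   q13  q10 
   q11   q10   q0 
   q12   q14  q12 
   q13    q4  q13 
   q14   q15   q0 
 * q15   q13   q3 
(> = start, * = accepting)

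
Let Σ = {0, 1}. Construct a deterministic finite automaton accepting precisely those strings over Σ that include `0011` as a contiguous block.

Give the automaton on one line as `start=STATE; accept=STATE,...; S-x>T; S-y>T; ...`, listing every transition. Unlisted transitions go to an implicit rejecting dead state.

States q0..q3 record the length of the longest prefix of `0011` that matches the current input suffix. Reaching q4 means `0011` has been seen, and we stay there forever. Accept from q4.
With 5 states:
        0   1  
>  q0   q1  q0 
   q1   q2  q0 
   q2   q2  q3 
   q3   q1  q4 
 * q4   q4  q4 
(> = start, * = accepting)

start=q0; accept=q4; q0-0>q1; q0-1>q0; q1-0>q2; q1-1>q0; q2-0>q2; q2-1>q3; q3-0>q1; q3-1>q4; q4-0>q4; q4-1>q4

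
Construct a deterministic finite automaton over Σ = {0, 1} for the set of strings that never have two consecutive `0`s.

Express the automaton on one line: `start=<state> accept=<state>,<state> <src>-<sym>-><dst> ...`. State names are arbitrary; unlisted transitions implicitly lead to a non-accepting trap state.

This is the complement of 'contains `00`'. Use the same substring-matching states — A through C holding how much of `00` has just been matched — but flip the accepting set: everything except the trap C accepts.
A 3-state machine:
       0  1 
>* A   B  A 
 * B   C  A 
   C   C  C 
(> = start, * = accepting)

start=A accept=A,B A-0->B A-1->A B-0->C B-1->A C-0->C C-1->C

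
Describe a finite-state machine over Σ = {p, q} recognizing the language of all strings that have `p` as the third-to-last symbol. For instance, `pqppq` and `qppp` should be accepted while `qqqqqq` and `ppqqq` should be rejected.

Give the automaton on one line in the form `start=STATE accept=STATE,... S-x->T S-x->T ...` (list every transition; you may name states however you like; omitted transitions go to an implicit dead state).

start=s0 accept=s7,s8,s9,s10 s0-p->s1 s0-q->s2 s1-p->s3 s1-q->s4 s2-p->s5 s2-q->s6 s3-p->s7 s3-q->s8 s4-p->s9 s4-q->s10 s5-p->s11 s5-q->s12 s6-p->s13 s6-q->s14 s7-p->s7 s7-q->s8 s8-p->s9 s8-q->s10 s9-p->s11 s9-q->s12 s10-p->s13 s10-q->s14 s11-p->s7 s11-q->s8 s12-p->s9 s12-q->s10 s13-p->s11 s13-q->s12 s14-p->s13 s14-q->s14

Because acceptance depends on a position counted from the end, the machine has to buffer the most recent 3 symbols. Make each state the string of the last up-to-3 symbols read; on input `x` shift the window left and append `x`. Accept when the buffered window has length 3 and begins with `p`.
          p    q  
>  s0     s1   s2 
   s1     s3   s4 
   s2     s5   s6 
   s3     s7   s8 
   s4     s9  s10 
   s5    s11  s12 
   s6    s13  s14 
 * s7     s7   s8 
 * s8     s9  s10 
 * s9    s11  s12 
 * s10   s13  s14 
   s11    s7   s8 
   s12    s9  s10 
   s13   s11  s12 
   s14   s13  s14 
(> = start, * = accepting)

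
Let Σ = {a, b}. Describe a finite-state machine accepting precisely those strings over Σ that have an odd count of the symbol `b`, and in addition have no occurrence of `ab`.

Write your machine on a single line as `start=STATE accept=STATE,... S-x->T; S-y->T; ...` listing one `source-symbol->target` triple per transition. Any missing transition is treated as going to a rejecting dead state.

start=q0; accept=q2,q4; q0-a->q1; q0-b->q2; q1-a->q1; q1-b->q3; q2-a->q4; q2-b->q0; q3-a->q3; q3-b->q5; q4-a->q4; q4-b->q5; q5-a->q5; q5-b->q3

Handle the two conditions separately and then intersect. The first has 2 states tracking the count of `b`s modulo 2; the second has 3 states tracking partial matches of the forbidden pattern `ab`. A product state is a pair (one from each), accepting exactly when both do.
With 6 states:
        a   b  
>  q0   q1  q2 
   q1   q1  q3 
 * q2   q4  q0 
   q3   q3  q5 
 * q4   q4  q5 
   q5   q5  q3 
(> = start, * = accepting)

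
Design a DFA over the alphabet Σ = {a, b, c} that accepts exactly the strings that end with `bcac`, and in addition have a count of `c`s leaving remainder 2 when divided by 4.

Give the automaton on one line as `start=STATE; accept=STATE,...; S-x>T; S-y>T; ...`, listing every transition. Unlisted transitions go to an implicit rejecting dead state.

Build one automaton per condition and run them in lockstep. One (5 states) tracks how much of the suffix `bcac` has currently been matched; the other (4 states) tracks the count of `c`s modulo 4. Each combined state is a pair, one component from each; accept when both components accept. After merging equivalent states the machine shrinks.
        a   b   c  
>  q0   q0  q1  q2 
   q1   q0  q1  q3 
   q2   q2  q2  q4 
   q3   q5  q2  q4 
   q4   q4  q4  q6 
   q5   q2  q2  q7 
   q6   q6  q6  q0 
 * q7   q4  q4  q6 
(> = start, * = accepting)

start=q0; accept=q7; q0-a>q0; q0-b>q1; q0-c>q2; q1-a>q0; q1-b>q1; q1-c>q3; q2-a>q2; q2-b>q2; q2-c>q4; q3-a>q5; q3-b>q2; q3-c>q4; q4-a>q4; q4-b>q4; q4-c>q6; q5-a>q2; q5-b>q2; q5-c>q7; q6-a>q6; q6-b>q6; q6-c>q0; q7-a>q4; q7-b>q4; q7-c>q6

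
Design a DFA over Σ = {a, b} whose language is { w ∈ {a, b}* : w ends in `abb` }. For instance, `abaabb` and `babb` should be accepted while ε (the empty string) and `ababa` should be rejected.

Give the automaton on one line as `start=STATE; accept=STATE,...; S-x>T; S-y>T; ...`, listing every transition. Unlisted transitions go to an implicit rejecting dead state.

Let each state record the length of the longest suffix of the input read so far that is also a prefix of `abb`. s1 means the last symbol is `a`; s2 means the last 2 symbols are `ab`; s3 means the last 3 symbols are `abb`. Accept only at s3, where the string currently ends in `abb`.
        a   b  
>  s0   s1  s0 
   s1   s1  s2 
   s2   s1  s3 
 * s3   s1  s0 
(> = start, * = accepting)

start=s0; accept=s3; s0-a>s1; s0-b>s0; s1-a>s1; s1-b>s2; s2-a>s1; s2-b>s3; s3-a>s1; s3-b>s0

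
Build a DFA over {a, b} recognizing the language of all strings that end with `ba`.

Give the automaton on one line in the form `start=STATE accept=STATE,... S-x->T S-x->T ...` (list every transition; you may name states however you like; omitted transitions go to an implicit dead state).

start=q0 accept=q2 q0-a->q0 q0-b->q1 q1-a->q2 q1-b->q1 q2-a->q0 q2-b->q1

Let each state record the length of the longest suffix of the input read so far that is also a prefix of `ba`. q1 means the last symbol is `b`; q2 means the last 2 symbols are `ba`. Accept only at q2, where the string currently ends in `ba`.
A 3-state machine:
        a   b  
>  q0   q0  q1 
   q1   q2  q1 
 * q2   q0  q1 
(> = start, * = accepting)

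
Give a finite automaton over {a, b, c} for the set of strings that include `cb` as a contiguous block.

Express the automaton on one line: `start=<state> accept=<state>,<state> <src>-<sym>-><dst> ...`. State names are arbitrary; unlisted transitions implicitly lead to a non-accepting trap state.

Track how much of `cb` has been matched so far: state q0 is no progress, q2 is the absorbing accept state reached once `cb` has occurred. Intermediate states record partial matches; on a mismatch, fall back to the longest reusable overlap.
With 3 states:
        a   b   c  
>  q0   q0  q0  q1 
   q1   q0  q2  q1 
 * q2   q2  q2  q2 
(> = start, * = accepting)

start=q0 accept=q2 q0-a->q0 q0-b->q0 q0-c->q1 q1-a->q0 q1-b->q2 q1-c->q1 q2-a->q2 q2-b->q2 q2-c->q2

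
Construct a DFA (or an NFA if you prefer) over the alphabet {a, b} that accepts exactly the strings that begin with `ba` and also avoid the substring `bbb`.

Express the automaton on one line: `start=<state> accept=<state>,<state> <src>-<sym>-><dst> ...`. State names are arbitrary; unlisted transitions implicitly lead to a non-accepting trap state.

start=S0 accept=S3,S4,S5 S0-a->S1 S0-b->S2 S1-a->S1 S1-b->S1 S2-a->S3 S2-b->S1 S3-a->S3 S3-b->S4 S4-a->S3 S4-b->S5 S5-a->S3 S5-b->S1

Handle the two conditions separately and then intersect. One (4 states) tracks whether the input so far still matches the prefix `ba`; the other (4 states) tracks partial matches of the forbidden pattern `bbb`. Each combined state is a pair, one component from each; accept when both components accept. Minimizing collapses redundant product states.
6 states suffice.
        a   b  
>  S0   S1  S2 
   S1   S1  S1 
   S2   S3  S1 
 * S3   S3  S4 
 * S4   S3  S5 
 * S5   S3  S1 
(> = start, * = accepting)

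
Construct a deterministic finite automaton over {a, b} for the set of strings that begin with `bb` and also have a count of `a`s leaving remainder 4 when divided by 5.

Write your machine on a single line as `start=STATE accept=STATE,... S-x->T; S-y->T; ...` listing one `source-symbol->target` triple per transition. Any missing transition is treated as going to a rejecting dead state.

Run two small machines in parallel and take their product. One (4 states) tracks whether the input so far still matches the prefix `bb`; the other (5 states) tracks the count of `a`s modulo 5. Each combined state is a pair, one component from each; accept when both components accept. After merging equivalent states the machine shrinks.
        a   b  
>  S0   S1  S2 
   S1   S1  S1 
   S2   S1  S3 
   S3   S4  S3 
   S4   S5  S4 
   S5   S6  S5 
   S6   S7  S6 
 * S7   S3  S7 
(> = start, * = accepting)

start=S0; accept=S7; S0-a->S1; S0-b->S2; S1-a->S1; S1-b->S1; S2-a->S1; S2-b->S3; S3-a->S4; S3-b->S3; S4-a->S5; S4-b->S4; S5-a->S6; S5-b->S5; S6-a->S7; S6-b->S6; S7-a->S3; S7-b->S7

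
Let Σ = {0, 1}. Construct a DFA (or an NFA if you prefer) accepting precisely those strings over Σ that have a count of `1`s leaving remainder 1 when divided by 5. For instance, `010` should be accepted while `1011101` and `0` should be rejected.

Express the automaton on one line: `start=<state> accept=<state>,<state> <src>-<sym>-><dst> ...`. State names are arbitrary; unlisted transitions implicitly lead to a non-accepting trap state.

start=A accept=B A-0->A A-1->B B-0->B B-1->C C-0->C C-1->D D-0->D D-1->E E-0->E E-1->A

Keep the running count of `1`s modulo 5: each `1` advances along the cycle A → B → C → D → E → A while other symbols loop. Accept at B.
5 states suffice.
       0  1 
>  A   A  B 
 * B   B  C 
   C   C  D 
   D   D  E 
   E   E  A 
(> = start, * = accepting)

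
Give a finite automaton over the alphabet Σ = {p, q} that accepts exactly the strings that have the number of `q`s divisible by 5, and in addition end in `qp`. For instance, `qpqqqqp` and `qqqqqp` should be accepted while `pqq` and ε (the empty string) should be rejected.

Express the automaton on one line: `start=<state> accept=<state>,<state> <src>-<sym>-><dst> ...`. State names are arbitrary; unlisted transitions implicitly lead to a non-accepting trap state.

Handle the two conditions separately and then intersect. One (5 states) tracks the count of `q`s modulo 5; the other (3 states) tracks how much of the suffix `qp` has currently been matched. Each combined state is a pair, one component from each; accept when both components accept. Equivalent product states are then merged.
       p  q 
>  A   A  B 
   B   B  C 
   C   C  D 
   D   D  E 
   E   E  F 
   F   G  B 
 * G   A  B 
(> = start, * = accepting)

start=A accept=G A-p->A A-q->B B-p->B B-q->C C-p->C C-q->D D-p->D D-q->E E-p->E E-q->F F-p->G F-q->B G-p->A G-q->B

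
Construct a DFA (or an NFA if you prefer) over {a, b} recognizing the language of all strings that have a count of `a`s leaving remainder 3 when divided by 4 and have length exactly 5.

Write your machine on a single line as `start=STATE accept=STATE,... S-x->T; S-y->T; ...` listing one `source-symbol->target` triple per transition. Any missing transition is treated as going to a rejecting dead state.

start=q0; accept=q12; q0-a->q1; q0-b->q2; q1-a->q3; q1-b->q4; q2-a->q4; q2-b->q5; q3-a->q6; q3-b->q7; q4-a->q7; q4-b->q8; q5-a->q8; q5-b->q9; q6-a->q9; q6-b->q10; q7-a->q10; q7-b->q11; q8-a->q11; q8-b->q9; q9-a->q9; q9-b->q9; q10-a->q9; q10-b->q12; q11-a->q12; q11-b->q9; q12-a->q9; q12-b->q9

Build one automaton per condition and run them in lockstep. One (4 states) tracks the count of `a`s modulo 4; the other (7 states) tracks the input length, saturating at 6. Each combined state is a pair, one component from each; accept when both components accept. Minimizing collapses redundant product states.
          a    b  
>  q0     q1   q2 
   q1     q3   q4 
   q2     q4   q5 
   q3     q6   q7 
   q4     q7   q8 
   q5     q8   q9 
   q6     q9  q10 
   q7    q10  q11 
   q8    q11   q9 
   q9     q9   q9 
   q10    q9  q12 
   q11   q12   q9 
 * q12    q9   q9 
(> = start, * = accepting)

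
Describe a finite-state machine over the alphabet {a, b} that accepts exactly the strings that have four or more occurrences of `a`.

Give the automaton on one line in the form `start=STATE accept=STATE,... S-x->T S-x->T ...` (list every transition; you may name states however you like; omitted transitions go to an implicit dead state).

start=q0 accept=q4,q5 q0-a->q1 q0-b->q0 q1-a->q2 q1-b->q1 q2-a->q3 q2-b->q2 q3-a->q4 q3-b->q3 q4-a->q5 q4-b->q4 q5-a->q5 q5-b->q5

Count `a`s, saturating at 5: states q0 through q4 mean 0 through 4 `a`s seen; q5 means more than 4. Each `a` increments (capped at q5); other symbols loop. Accept from {q4, q5}.
        a   b  
>  q0   q1  q0 
   q1   q2  q1 
   q2   q3  q2 
   q3   q4  q3 
 * q4   q5  q4 
 * q5   q5  q5 
(> = start, * = accepting)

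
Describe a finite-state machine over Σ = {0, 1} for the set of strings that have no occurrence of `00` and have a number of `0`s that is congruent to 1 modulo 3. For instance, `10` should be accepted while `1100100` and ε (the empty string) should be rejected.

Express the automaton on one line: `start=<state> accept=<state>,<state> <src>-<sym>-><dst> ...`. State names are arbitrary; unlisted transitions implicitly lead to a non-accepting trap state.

start=S0 accept=S1,S3 S0-0->S1 S0-1->S0 S1-0->S2 S1-1->S3 S2-0->S2 S2-1->S2 S3-0->S4 S3-1->S3 S4-0->S2 S4-1->S5 S5-0->S6 S5-1->S5 S6-0->S2 S6-1->S0

Run two small machines in parallel and take their product. One (3 states) tracks partial matches of the forbidden pattern `00`; the other (3 states) tracks the count of `0`s modulo 3. Each combined state is a pair, one component from each; accept when both components accept. Equivalent product states are then merged.
With 7 states:
        0   1  
>  S0   S1  S0 
 * S1   S2  S3 
   S2   S2  S2 
 * S3   S4  S3 
   S4   S2  S5 
   S5   S6  S5 
   S6   S2  S0 
(> = start, * = accepting)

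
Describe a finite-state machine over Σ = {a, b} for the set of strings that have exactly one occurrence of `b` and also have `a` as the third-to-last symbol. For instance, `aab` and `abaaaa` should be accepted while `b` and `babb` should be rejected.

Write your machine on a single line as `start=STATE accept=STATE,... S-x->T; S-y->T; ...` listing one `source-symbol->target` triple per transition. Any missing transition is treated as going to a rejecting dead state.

Handle the two conditions separately and then intersect. The first has 3 states tracking the count of `b`s, saturating at 2; the second has 15 states tracking the last 3 symbols read. A product state is a pair (one from each), accepting exactly when both do. Equivalent product states are then merged.
With 11 states:
          a    b  
>  s0     s1   s2 
   s1     s3   s4 
   s2     s5   s6 
   s3     s3   s7 
   s4     s8   s6 
   s5     s9   s6 
   s6     s6   s6 
 * s7     s8   s6 
 * s8     s9   s6 
   s9    s10   s6 
 * s10   s10   s6 
(> = start, * = accepting)

start=s0; accept=s7,s8,s10; s0-a->s1; s0-b->s2; s1-a->s3; s1-b->s4; s2-a->s5; s2-b->s6; s3-a->s3; s3-b->s7; s4-a->s8; s4-b->s6; s5-a->s9; s5-b->s6; s6-a->s6; s6-b->s6; s7-a->s8; s7-b->s6; s8-a->s9; s8-b->s6; s9-a->s10; s9-b->s6; s10-a->s10; s10-b->s6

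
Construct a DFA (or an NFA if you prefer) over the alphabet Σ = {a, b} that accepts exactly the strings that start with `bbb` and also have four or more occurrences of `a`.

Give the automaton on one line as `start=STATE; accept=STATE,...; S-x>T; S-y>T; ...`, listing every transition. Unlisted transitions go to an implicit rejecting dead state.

Run two small machines in parallel and take their product. One (5 states) tracks whether the input so far still matches the prefix `bbb`; the other (6 states) tracks the count of `a`s, saturating at 5. Each combined state is a pair, one component from each; accept when both components accept. Equivalent product states are then merged.
        a   b  
>  s0   s1  s2 
   s1   s1  s1 
   s2   s1  s3 
   s3   s1  s4 
   s4   s5  s4 
   s5   s6  s5 
   s6   s7  s6 
   s7   s8  s7 
 * s8   s8  s8 
(> = start, * = accepting)

start=s0; accept=s8; s0-a>s1; s0-b>s2; s1-a>s1; s1-b>s1; s2-a>s1; s2-b>s3; s3-a>s1; s3-b>s4; s4-a>s5; s4-b>s4; s5-a>s6; s5-b>s5; s6-a>s7; s6-b>s6; s7-a>s8; s7-b>s7; s8-a>s8; s8-b>s8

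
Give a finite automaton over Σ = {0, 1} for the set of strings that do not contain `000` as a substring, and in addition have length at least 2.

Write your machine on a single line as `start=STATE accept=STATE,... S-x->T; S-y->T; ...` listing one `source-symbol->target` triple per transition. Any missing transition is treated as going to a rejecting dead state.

start=q0; accept=q3,q4,q5,q7,q8,q9; q0-0->q1; q0-1->q2; q1-0->q3; q1-1->q4; q2-0->q5; q2-1->q4; q3-0->q6; q3-1->q7; q4-0->q8; q4-1->q7; q5-0->q9; q5-1->q7; q6-0->q6; q6-1->q6; q7-0->q8; q7-1->q7; q8-0->q9; q8-1->q7; q9-0->q6; q9-1->q7

Handle the two conditions separately and then intersect. One (4 states) tracks partial matches of the forbidden pattern `000`; the other (4 states) tracks the input length, saturating at 3. Each combined state is a pair, one component from each; accept when both components accept.
With 10 states:
        0   1  
>  q0   q1  q2 
   q1   q3  q4 
   q2   q5  q4 
 * q3   q6  q7 
 * q4   q8  q7 
 * q5   q9  q7 
   q6   q6  q6 
 * q7   q8  q7 
 * q8   q9  q7 
 * q9   q6  q7 
(> = start, * = accepting)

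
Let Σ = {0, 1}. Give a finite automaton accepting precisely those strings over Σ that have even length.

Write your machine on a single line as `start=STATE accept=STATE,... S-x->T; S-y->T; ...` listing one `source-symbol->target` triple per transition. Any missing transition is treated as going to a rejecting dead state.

start=S0; accept=S0; S0-0->S1; S0-1->S1; S1-0->S0; S1-1->S0

Count input length modulo 2: every symbol advances one step around the cycle S0 → S1 → S0. Accept at S0.
A 2-state machine:
        0   1  
>* S0   S1  S1 
   S1   S0  S0 
(> = start, * = accepting)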